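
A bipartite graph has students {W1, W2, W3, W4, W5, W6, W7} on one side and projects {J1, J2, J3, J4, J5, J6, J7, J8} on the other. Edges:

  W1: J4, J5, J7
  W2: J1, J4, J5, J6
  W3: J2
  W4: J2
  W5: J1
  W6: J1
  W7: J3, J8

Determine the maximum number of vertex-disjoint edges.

Unit-capacity flow: source→left, listed edges, right→sink; max matching = max flow.
Augmenting path W1→J4 (+1); matched 1.
Augmenting path W2→J1 (+1); matched 2.
Augmenting path W3→J2 (+1); matched 3.
Augmenting path W7→J3 (+1); matched 4.
Augmenting path W5→J1→W2→J5 (+1); matched 5.
No augmenting path remains; maximum matching = 5.
König certificate: {W1, W2, W7, J1, J2} is a vertex cover of size 5 (every listed pair touches it), so no matching can be larger.

5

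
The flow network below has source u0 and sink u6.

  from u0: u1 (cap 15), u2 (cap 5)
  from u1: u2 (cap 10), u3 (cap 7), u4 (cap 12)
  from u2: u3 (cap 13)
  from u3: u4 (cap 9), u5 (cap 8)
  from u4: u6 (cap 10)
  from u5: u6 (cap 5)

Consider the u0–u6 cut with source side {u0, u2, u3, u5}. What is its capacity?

29

Edges leaving {u0, u2, u3, u5}: u0→u1 (15), u3→u4 (9), u5→u6 (5).
Cut capacity = 15 + 9 + 5 = 29.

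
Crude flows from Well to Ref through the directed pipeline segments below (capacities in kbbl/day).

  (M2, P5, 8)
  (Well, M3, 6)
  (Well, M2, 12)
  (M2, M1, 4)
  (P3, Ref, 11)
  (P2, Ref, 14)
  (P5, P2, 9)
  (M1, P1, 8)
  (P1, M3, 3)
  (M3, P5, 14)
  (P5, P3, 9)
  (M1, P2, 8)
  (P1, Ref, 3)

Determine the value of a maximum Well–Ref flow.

18

Augment Well→M2→M1→P2→Ref: bottleneck 4, flow now 4.
Augment Well→M2→P5→P3→Ref: bottleneck 8, flow now 12.
Augment Well→M3→P5→P3→Ref: bottleneck 1, flow now 13.
Augment Well→M3→P5→P2→Ref: bottleneck 5, flow now 18.
No augmenting path remains; maximum flow = 18.
In the residual graph, reachable from Well: {Well}.
Min-cut edges: Well→M2 (12), Well→M3 (6); capacity 12 + 6 = 18.
This cut is saturated, so no flow can exceed 18.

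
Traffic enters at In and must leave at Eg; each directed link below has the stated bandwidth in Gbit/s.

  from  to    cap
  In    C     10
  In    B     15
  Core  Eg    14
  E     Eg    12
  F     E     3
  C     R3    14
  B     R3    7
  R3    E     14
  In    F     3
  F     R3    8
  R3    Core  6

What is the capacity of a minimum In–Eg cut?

Augment In→F→E→Eg: bottleneck 3, flow now 3.
Augment In→B→R3→Core→Eg: bottleneck 6, flow now 9.
Augment In→B→R3→E→Eg: bottleneck 1, flow now 10.
Augment In→C→R3→E→Eg: bottleneck 8, flow now 18.
No augmenting path remains; maximum flow = 18.
By max-flow min-cut, the minimum cut capacity equals the max flow.
In the residual graph, reachable from In: {In, B, F, C, R3, E}.
Min-cut edges: R3→Core (6), E→Eg (12); capacity 6 + 12 = 18.

18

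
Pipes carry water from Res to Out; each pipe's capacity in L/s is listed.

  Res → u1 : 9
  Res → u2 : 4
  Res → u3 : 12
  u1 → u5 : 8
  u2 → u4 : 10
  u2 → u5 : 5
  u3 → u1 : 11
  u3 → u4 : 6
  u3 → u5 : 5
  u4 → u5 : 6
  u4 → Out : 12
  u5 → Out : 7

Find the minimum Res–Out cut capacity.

Augment Res→u1→u5→Out: bottleneck 7, flow now 7.
Augment Res→u2→u4→Out: bottleneck 4, flow now 11.
Augment Res→u3→u4→Out: bottleneck 6, flow now 17.
No augmenting path remains; maximum flow = 17.
By max-flow min-cut, the minimum cut capacity equals the max flow.
In the residual graph, reachable from Res: {Res, u1, u3, u5}.
Min-cut edges: Res→u2 (4), u3→u4 (6), u5→Out (7); capacity 4 + 6 + 7 = 17.

17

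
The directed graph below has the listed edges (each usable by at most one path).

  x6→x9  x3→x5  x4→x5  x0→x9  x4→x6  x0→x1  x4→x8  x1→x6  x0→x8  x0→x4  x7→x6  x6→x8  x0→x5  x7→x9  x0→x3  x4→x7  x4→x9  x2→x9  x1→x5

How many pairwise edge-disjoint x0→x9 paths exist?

Assign every edge capacity 1; by Menger, the answer equals the max flow.
Path x0→x9 (+1); total 1.
Path x0→x4→x9 (+1); total 2.
Path x0→x1→x6→x9 (+1); total 3.
No residual x0→x9 path; max flow = 3.
Certifying cut of size 3: {x0→x1, x0→x4, x0→x9}.

3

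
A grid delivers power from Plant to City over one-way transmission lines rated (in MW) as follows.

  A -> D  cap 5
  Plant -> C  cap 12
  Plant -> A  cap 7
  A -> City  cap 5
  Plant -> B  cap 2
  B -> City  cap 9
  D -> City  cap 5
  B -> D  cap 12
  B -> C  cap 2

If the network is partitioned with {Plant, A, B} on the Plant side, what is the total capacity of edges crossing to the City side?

45

Edges leaving {Plant, A, B}: Plant→C (12), A→D (5), A→City (5), B→C (2), B→D (12), B→City (9).
Cut capacity = 12 + 5 + 5 + 2 + 12 + 9 = 45.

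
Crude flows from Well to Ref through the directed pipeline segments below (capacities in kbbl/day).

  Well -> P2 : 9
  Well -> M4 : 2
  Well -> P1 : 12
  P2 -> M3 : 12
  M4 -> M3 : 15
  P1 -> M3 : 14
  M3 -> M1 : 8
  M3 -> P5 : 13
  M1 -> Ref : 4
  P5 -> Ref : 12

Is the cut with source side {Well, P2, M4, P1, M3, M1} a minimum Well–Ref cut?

No — its capacity is 17, but the minimum cut has capacity 16.

Given cut capacity: 13 + 4 = 17.
Augment Well→P2→M3→M1→Ref: bottleneck 4, flow now 4.
Augment Well→P2→M3→P5→Ref: bottleneck 5, flow now 9.
Augment Well→M4→M3→P5→Ref: bottleneck 2, flow now 11.
Augment Well→P1→M3→P5→Ref: bottleneck 5, flow now 16.
No augmenting path remains; maximum flow = 16.
In the residual graph, reachable from Well: {Well, P2, M4, P1, M3, M1, P5}.
Min-cut edges: M1→Ref (4), P5→Ref (12); capacity 4 + 12 = 16.
Cut capacity 17 exceeds the max flow 16, so it is not minimum.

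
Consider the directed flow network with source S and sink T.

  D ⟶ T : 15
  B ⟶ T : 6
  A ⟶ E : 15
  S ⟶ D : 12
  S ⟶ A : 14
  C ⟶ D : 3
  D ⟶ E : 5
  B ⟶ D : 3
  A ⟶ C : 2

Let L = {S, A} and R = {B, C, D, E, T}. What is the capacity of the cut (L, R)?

29

Edges leaving {S, A}: S→D (12), A→C (2), A→E (15).
Cut capacity = 12 + 2 + 15 = 29.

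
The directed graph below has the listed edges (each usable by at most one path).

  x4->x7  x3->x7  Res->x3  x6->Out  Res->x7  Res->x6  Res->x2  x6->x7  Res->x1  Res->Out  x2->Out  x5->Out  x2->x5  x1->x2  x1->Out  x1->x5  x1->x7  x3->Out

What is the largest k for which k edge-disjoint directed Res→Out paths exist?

Assign every edge capacity 1; by Menger, the answer equals the max flow.
Path Res→Out (+1); total 1.
Path Res→x1→Out (+1); total 2.
Path Res→x2→Out (+1); total 3.
Path Res→x3→Out (+1); total 4.
Path Res→x6→Out (+1); total 5.
No residual Res→Out path; max flow = 5.
Certifying cut of size 5: {Res→Out, Res→x1, Res→x2, Res→x3, Res→x6}.

5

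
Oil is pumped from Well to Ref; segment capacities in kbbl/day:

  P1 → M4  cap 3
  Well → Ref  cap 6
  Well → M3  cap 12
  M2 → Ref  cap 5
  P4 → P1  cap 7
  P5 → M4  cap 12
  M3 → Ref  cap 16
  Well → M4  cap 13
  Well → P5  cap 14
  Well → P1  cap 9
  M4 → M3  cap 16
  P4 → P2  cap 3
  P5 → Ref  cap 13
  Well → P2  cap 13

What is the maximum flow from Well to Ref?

Augment Well→Ref: bottleneck 6, flow now 6.
Augment Well→P5→Ref: bottleneck 13, flow now 19.
Augment Well→M3→Ref: bottleneck 12, flow now 31.
Augment Well→M4→M3→Ref: bottleneck 4, flow now 35.
No augmenting path remains; maximum flow = 35.
In the residual graph, reachable from Well: {Well, P5, P1, P2, M4, M3}.
Min-cut edges: Well→Ref (6), P5→Ref (13), M3→Ref (16); capacity 6 + 13 + 16 = 35.
This cut is saturated, so no flow can exceed 35.

35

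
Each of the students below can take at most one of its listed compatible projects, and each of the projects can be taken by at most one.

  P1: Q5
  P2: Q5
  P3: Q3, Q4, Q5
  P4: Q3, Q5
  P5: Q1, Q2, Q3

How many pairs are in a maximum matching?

4

Unit-capacity flow: source→left, listed edges, right→sink; max matching = max flow.
Augmenting path P1→Q5 (+1); matched 1.
Augmenting path P3→Q3 (+1); matched 2.
Augmenting path P5→Q1 (+1); matched 3.
Augmenting path P4→Q3→P3→Q4 (+1); matched 4.
No augmenting path remains; maximum matching = 4.
König certificate: {P3, P4, P5, Q5} is a vertex cover of size 4 (every listed pair touches it), so no matching can be larger.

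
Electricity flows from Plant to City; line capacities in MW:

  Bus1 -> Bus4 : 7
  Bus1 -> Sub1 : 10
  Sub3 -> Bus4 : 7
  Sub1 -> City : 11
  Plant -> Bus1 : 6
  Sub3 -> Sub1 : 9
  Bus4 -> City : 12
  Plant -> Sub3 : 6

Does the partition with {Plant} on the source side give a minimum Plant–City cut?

Given cut capacity: 6 + 6 = 12.
Augment Plant→Bus1→Bus4→City: bottleneck 6, flow now 6.
Augment Plant→Sub3→Bus4→City: bottleneck 6, flow now 12.
No augmenting path remains; maximum flow = 12.
Cut capacity 12 equals the max flow, so it is a minimum cut.

Yes — it is a minimum cut (capacity 12).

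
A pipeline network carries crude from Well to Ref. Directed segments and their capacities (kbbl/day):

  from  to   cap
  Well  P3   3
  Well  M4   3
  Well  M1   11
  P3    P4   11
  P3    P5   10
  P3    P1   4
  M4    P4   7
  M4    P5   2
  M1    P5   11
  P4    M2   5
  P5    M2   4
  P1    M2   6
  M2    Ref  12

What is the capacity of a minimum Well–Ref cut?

Augment Well→P3→P4→M2→Ref: bottleneck 3, flow now 3.
Augment Well→M4→P4→M2→Ref: bottleneck 2, flow now 5.
Augment Well→M4→P5→M2→Ref: bottleneck 1, flow now 6.
Augment Well→M1→P5→M2→Ref: bottleneck 3, flow now 9.
Augment Well→M1→P5→M4→P4→P3→P1→M2→Ref: bottleneck 1, flow now 10. (uses reverse residual edge)
No augmenting path remains; maximum flow = 10.
By max-flow min-cut, the minimum cut capacity equals the max flow.
In the residual graph, reachable from Well: {Well, M1, P5}.
Min-cut edges: Well→P3 (3), Well→M4 (3), P5→M2 (4); capacity 3 + 3 + 4 = 10.

10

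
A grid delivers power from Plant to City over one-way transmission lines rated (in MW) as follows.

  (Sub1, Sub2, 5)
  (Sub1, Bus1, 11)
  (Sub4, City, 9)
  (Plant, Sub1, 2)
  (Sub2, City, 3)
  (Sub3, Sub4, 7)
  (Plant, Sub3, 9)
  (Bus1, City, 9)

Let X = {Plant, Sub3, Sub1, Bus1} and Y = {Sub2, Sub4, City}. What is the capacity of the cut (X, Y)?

Edges leaving {Plant, Sub3, Sub1, Bus1}: Sub3→Sub4 (7), Sub1→Sub2 (5), Bus1→City (9).
Cut capacity = 7 + 5 + 9 = 21.

21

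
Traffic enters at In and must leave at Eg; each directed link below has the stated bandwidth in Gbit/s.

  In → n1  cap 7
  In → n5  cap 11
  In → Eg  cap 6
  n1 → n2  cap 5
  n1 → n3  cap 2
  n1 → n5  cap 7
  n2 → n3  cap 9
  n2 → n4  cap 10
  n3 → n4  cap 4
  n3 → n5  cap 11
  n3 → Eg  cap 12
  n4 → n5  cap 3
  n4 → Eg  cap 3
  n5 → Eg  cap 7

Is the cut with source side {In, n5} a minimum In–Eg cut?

Yes — it is a minimum cut (capacity 20).

Given cut capacity: 7 + 6 + 7 = 20.
Augment In→Eg: bottleneck 6, flow now 6.
Augment In→n5→Eg: bottleneck 7, flow now 13.
Augment In→n1→n3→Eg: bottleneck 2, flow now 15.
Augment In→n1→n2→n3→Eg: bottleneck 5, flow now 20.
No augmenting path remains; maximum flow = 20.
Cut capacity 20 equals the max flow, so it is a minimum cut.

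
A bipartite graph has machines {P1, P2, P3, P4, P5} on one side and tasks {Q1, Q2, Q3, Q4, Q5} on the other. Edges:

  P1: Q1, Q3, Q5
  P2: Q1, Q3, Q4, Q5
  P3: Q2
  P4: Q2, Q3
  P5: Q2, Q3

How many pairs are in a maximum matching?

4

Unit-capacity flow: source→left, listed edges, right→sink; max matching = max flow.
Augmenting path P1→Q1 (+1); matched 1.
Augmenting path P2→Q3 (+1); matched 2.
Augmenting path P3→Q2 (+1); matched 3.
Augmenting path P4→Q3→P2→Q4 (+1); matched 4.
No augmenting path remains; maximum matching = 4.
König certificate: {P1, P2, Q2, Q3} is a vertex cover of size 4 (every listed pair touches it), so no matching can be larger.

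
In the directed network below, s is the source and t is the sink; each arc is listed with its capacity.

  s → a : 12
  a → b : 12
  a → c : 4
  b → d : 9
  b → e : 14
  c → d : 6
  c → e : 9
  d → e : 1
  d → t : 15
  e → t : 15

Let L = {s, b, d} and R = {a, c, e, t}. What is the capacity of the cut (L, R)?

42

Edges leaving {s, b, d}: s→a (12), b→e (14), d→e (1), d→t (15).
Cut capacity = 12 + 14 + 1 + 15 = 42.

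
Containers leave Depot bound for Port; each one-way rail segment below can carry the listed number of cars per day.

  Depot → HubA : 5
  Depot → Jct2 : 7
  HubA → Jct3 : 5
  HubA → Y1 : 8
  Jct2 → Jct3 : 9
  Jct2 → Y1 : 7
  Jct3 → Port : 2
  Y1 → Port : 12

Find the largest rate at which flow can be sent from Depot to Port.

Augment Depot→HubA→Jct3→Port: bottleneck 2, flow now 2.
Augment Depot→HubA→Y1→Port: bottleneck 3, flow now 5.
Augment Depot→Jct2→Y1→Port: bottleneck 7, flow now 12.
No augmenting path remains; maximum flow = 12.
In the residual graph, reachable from Depot: {Depot}.
Min-cut edges: Depot→HubA (5), Depot→Jct2 (7); capacity 5 + 7 = 12.
This cut is saturated, so no flow can exceed 12.

12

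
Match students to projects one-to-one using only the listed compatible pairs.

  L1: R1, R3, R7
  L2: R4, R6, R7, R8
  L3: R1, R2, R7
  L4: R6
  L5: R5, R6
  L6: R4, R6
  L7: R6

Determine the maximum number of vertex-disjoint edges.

Unit-capacity flow: source→left, listed edges, right→sink; max matching = max flow.
Augmenting path L1→R1 (+1); matched 1.
Augmenting path L2→R4 (+1); matched 2.
Augmenting path L3→R2 (+1); matched 3.
Augmenting path L4→R6 (+1); matched 4.
Augmenting path L5→R5 (+1); matched 5.
Augmenting path L6→R4→L2→R7 (+1); matched 6.
No augmenting path remains; maximum matching = 6.
König certificate: {L1, L2, L3, L5, L6, R6} is a vertex cover of size 6 (every listed pair touches it), so no matching can be larger.

6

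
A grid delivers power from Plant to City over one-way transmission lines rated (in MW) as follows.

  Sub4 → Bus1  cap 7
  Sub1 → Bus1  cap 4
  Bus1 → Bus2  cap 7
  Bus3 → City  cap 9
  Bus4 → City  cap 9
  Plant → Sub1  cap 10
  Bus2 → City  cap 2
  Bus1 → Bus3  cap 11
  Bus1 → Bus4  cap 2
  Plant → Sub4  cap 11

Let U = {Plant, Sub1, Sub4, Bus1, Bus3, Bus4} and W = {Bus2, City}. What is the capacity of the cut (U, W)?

25

Edges leaving {Plant, Sub1, Sub4, Bus1, Bus3, Bus4}: Bus1→Bus2 (7), Bus3→City (9), Bus4→City (9).
Cut capacity = 7 + 9 + 9 = 25.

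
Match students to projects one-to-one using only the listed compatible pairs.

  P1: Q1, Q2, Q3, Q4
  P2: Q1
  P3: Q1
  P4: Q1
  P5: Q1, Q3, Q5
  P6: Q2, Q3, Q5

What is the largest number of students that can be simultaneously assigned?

Unit-capacity flow: source→left, listed edges, right→sink; max matching = max flow.
Augmenting path P1→Q1 (+1); matched 1.
Augmenting path P5→Q3 (+1); matched 2.
Augmenting path P6→Q2 (+1); matched 3.
Augmenting path P2→Q1→P1→Q4 (+1); matched 4.
No augmenting path remains; maximum matching = 4.
König certificate: {P1, P5, P6, Q1} is a vertex cover of size 4 (every listed pair touches it), so no matching can be larger.

4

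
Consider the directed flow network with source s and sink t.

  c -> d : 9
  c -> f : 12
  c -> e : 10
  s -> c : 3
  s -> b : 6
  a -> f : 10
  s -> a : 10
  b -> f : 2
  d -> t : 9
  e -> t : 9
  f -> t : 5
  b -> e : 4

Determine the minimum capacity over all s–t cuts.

Augment s→a→f→t: bottleneck 5, flow now 5.
Augment s→b→e→t: bottleneck 4, flow now 9.
Augment s→c→d→t: bottleneck 3, flow now 12.
No augmenting path remains; maximum flow = 12.
By max-flow min-cut, the minimum cut capacity equals the max flow.
In the residual graph, reachable from s: {s, a, b, f}.
Min-cut edges: s→c (3), b→e (4), f→t (5); capacity 3 + 4 + 5 = 12.

12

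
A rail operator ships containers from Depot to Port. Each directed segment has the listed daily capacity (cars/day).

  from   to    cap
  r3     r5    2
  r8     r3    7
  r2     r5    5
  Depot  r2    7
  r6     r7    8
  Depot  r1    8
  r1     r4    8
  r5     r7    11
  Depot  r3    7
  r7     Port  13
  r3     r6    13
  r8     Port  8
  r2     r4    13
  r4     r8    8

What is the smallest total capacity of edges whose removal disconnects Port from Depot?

20

Augment Depot→r1→r4→r8→Port: bottleneck 8, flow now 8.
Augment Depot→r2→r5→r7→Port: bottleneck 5, flow now 13.
Augment Depot→r3→r5→r7→Port: bottleneck 2, flow now 15.
Augment Depot→r3→r6→r7→Port: bottleneck 5, flow now 20.
No augmenting path remains; maximum flow = 20.
By max-flow min-cut, the minimum cut capacity equals the max flow.
In the residual graph, reachable from Depot: {Depot, r1, r2, r4}.
Min-cut edges: Depot→r3 (7), r2→r5 (5), r4→r8 (8); capacity 7 + 5 + 8 = 20.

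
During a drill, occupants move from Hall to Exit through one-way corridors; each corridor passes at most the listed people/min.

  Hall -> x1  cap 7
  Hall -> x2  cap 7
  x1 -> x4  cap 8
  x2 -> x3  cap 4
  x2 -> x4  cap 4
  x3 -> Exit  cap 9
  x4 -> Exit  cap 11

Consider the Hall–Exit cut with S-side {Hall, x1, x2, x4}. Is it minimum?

Given cut capacity: 4 + 11 = 15.
Augment Hall→x1→x4→Exit: bottleneck 7, flow now 7.
Augment Hall→x2→x3→Exit: bottleneck 4, flow now 11.
Augment Hall→x2→x4→Exit: bottleneck 3, flow now 14.
No augmenting path remains; maximum flow = 14.
In the residual graph, reachable from Hall: {Hall}.
Min-cut edges: Hall→x1 (7), Hall→x2 (7); capacity 7 + 7 = 14.
Cut capacity 15 exceeds the max flow 14, so it is not minimum.

No — its capacity is 15, but the minimum cut has capacity 14.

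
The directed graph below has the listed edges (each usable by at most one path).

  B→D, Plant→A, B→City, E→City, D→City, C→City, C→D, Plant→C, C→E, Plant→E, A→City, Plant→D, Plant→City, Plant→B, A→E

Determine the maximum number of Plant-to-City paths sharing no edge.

Assign every edge capacity 1; by Menger, the answer equals the max flow.
Path Plant→City (+1); total 1.
Path Plant→A→City (+1); total 2.
Path Plant→B→City (+1); total 3.
Path Plant→C→City (+1); total 4.
Path Plant→D→City (+1); total 5.
Path Plant→E→City (+1); total 6.
No residual Plant→City path; max flow = 6.
Certifying cut of size 6: {Plant→A, Plant→B, Plant→C, Plant→City, Plant→D, Plant→E}.

6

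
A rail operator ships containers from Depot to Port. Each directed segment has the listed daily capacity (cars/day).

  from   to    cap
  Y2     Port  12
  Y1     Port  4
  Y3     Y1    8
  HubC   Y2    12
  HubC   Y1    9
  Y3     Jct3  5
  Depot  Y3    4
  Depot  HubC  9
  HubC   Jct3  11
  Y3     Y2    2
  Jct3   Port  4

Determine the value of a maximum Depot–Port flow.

Augment Depot→Y3→Y1→Port: bottleneck 4, flow now 4.
Augment Depot→HubC→Jct3→Port: bottleneck 4, flow now 8.
Augment Depot→HubC→Y2→Port: bottleneck 5, flow now 13.
No augmenting path remains; maximum flow = 13.
In the residual graph, reachable from Depot: {Depot}.
Min-cut edges: Depot→Y3 (4), Depot→HubC (9); capacity 4 + 9 = 13.
This cut is saturated, so no flow can exceed 13.

13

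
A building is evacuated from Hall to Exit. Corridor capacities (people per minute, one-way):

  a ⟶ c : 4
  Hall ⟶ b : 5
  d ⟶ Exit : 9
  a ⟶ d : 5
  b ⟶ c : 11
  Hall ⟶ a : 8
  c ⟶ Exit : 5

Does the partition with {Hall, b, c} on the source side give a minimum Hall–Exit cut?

No — its capacity is 13, but the minimum cut has capacity 10.

Given cut capacity: 8 + 5 = 13.
Augment Hall→a→c→Exit: bottleneck 4, flow now 4.
Augment Hall→a→d→Exit: bottleneck 4, flow now 8.
Augment Hall→b→c→Exit: bottleneck 1, flow now 9.
Augment Hall→b→c→a→d→Exit: bottleneck 1, flow now 10. (uses reverse residual edge)
No augmenting path remains; maximum flow = 10.
In the residual graph, reachable from Hall: {Hall, a, b, c}.
Min-cut edges: a→d (5), c→Exit (5); capacity 5 + 5 = 10.
Cut capacity 13 exceeds the max flow 10, so it is not minimum.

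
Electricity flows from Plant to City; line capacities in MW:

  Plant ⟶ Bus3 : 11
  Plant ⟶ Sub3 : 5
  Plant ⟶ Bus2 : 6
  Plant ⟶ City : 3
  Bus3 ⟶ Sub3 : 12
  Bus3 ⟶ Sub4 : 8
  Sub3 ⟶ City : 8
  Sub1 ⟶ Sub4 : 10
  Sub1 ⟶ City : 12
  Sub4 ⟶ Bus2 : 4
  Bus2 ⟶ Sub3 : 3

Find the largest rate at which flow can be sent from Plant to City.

Augment Plant→City: bottleneck 3, flow now 3.
Augment Plant→Sub3→City: bottleneck 5, flow now 8.
Augment Plant→Bus3→Sub3→City: bottleneck 3, flow now 11.
No augmenting path remains; maximum flow = 11.
In the residual graph, reachable from Plant: {Plant, Bus3, Sub3, Sub4, Bus2}.
Min-cut edges: Plant→City (3), Sub3→City (8); capacity 3 + 8 = 11.
This cut is saturated, so no flow can exceed 11.

11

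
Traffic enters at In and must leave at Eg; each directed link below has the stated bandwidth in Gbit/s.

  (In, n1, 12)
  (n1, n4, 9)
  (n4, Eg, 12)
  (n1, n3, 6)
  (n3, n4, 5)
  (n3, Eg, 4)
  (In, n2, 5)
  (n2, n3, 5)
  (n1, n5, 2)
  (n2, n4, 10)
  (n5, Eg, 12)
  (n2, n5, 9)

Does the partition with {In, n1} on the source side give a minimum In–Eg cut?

No — its capacity is 22, but the minimum cut has capacity 17.

Given cut capacity: 5 + 6 + 9 + 2 = 22.
Augment In→n1→n3→Eg: bottleneck 4, flow now 4.
Augment In→n1→n4→Eg: bottleneck 8, flow now 12.
Augment In→n2→n4→Eg: bottleneck 4, flow now 16.
Augment In→n2→n5→Eg: bottleneck 1, flow now 17.
No augmenting path remains; maximum flow = 17.
In the residual graph, reachable from In: {In}.
Min-cut edges: In→n1 (12), In→n2 (5); capacity 12 + 5 = 17.
Cut capacity 22 exceeds the max flow 17, so it is not minimum.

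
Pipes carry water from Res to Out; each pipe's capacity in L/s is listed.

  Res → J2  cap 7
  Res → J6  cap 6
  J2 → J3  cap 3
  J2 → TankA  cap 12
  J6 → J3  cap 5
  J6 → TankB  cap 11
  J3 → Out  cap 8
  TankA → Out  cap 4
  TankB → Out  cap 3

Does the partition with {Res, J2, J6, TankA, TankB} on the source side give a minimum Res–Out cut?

Given cut capacity: 3 + 5 + 4 + 3 = 15.
Augment Res→J2→J3→Out: bottleneck 3, flow now 3.
Augment Res→J2→TankA→Out: bottleneck 4, flow now 7.
Augment Res→J6→J3→Out: bottleneck 5, flow now 12.
Augment Res→J6→TankB→Out: bottleneck 1, flow now 13.
No augmenting path remains; maximum flow = 13.
In the residual graph, reachable from Res: {Res}.
Min-cut edges: Res→J2 (7), Res→J6 (6); capacity 7 + 6 = 13.
Cut capacity 15 exceeds the max flow 13, so it is not minimum.

No — its capacity is 15, but the minimum cut has capacity 13.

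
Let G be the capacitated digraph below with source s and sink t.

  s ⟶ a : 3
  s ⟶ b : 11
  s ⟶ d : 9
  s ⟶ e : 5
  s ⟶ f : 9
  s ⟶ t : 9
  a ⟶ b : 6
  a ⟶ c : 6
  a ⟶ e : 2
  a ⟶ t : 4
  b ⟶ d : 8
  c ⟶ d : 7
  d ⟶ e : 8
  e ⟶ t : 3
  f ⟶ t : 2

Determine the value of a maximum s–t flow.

Augment s→t: bottleneck 9, flow now 9.
Augment s→a→t: bottleneck 3, flow now 12.
Augment s→e→t: bottleneck 3, flow now 15.
Augment s→f→t: bottleneck 2, flow now 17.
No augmenting path remains; maximum flow = 17.
In the residual graph, reachable from s: {s, b, d, e, f}.
Min-cut edges: s→a (3), s→t (9), e→t (3), f→t (2); capacity 3 + 9 + 3 + 2 = 17.
This cut is saturated, so no flow can exceed 17.

17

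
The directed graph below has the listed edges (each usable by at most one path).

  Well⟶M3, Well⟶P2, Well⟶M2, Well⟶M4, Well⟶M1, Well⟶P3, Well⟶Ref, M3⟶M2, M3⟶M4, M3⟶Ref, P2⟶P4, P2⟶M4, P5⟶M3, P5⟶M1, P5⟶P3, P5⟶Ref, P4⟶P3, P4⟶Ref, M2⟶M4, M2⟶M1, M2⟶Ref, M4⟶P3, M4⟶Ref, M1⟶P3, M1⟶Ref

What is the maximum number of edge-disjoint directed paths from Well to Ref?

6

Assign every edge capacity 1; by Menger, the answer equals the max flow.
Path Well→Ref (+1); total 1.
Path Well→M3→Ref (+1); total 2.
Path Well→M2→Ref (+1); total 3.
Path Well→M4→Ref (+1); total 4.
Path Well→M1→Ref (+1); total 5.
Path Well→P2→P4→Ref (+1); total 6.
No residual Well→Ref path; max flow = 6.
Certifying cut of size 6: {Well→M1, Well→M2, Well→M3, Well→M4, Well→P2, Well→Ref}.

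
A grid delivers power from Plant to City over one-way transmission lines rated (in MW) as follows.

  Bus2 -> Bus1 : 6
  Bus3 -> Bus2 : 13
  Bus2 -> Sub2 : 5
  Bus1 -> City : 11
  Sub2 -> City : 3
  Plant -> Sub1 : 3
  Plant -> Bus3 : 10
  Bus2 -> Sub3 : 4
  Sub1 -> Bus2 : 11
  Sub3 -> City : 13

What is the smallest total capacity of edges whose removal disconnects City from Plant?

Augment Plant→Sub1→Bus2→Sub3→City: bottleneck 3, flow now 3.
Augment Plant→Bus3→Bus2→Sub3→City: bottleneck 1, flow now 4.
Augment Plant→Bus3→Bus2→Sub2→City: bottleneck 3, flow now 7.
Augment Plant→Bus3→Bus2→Bus1→City: bottleneck 6, flow now 13.
No augmenting path remains; maximum flow = 13.
By max-flow min-cut, the minimum cut capacity equals the max flow.
In the residual graph, reachable from Plant: {Plant}.
Min-cut edges: Plant→Sub1 (3), Plant→Bus3 (10); capacity 3 + 10 = 13.

13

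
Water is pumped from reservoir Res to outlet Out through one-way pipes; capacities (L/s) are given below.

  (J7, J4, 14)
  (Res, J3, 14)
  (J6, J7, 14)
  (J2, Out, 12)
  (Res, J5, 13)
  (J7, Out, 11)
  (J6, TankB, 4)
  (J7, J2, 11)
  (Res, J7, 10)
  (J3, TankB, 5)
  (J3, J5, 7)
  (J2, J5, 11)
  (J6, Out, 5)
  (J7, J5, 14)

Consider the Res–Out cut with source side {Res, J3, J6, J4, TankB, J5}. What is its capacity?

29

Edges leaving {Res, J3, J6, J4, TankB, J5}: Res→J7 (10), J6→J7 (14), J6→Out (5).
Cut capacity = 10 + 14 + 5 = 29.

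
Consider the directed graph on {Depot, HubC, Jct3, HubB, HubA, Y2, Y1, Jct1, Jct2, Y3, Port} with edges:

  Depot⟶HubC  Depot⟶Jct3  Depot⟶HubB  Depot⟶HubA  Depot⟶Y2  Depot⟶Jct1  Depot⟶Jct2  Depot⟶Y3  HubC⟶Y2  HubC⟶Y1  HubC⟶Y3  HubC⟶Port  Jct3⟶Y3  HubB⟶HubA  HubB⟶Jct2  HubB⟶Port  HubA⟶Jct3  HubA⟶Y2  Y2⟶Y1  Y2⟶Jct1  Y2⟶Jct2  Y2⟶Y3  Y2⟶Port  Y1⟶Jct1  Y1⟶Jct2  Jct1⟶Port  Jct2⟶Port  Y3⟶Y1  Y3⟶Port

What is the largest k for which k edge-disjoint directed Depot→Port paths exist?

Assign every edge capacity 1; by Menger, the answer equals the max flow.
Path Depot→HubC→Port (+1); total 1.
Path Depot→HubB→Port (+1); total 2.
Path Depot→Y2→Port (+1); total 3.
Path Depot→Jct1→Port (+1); total 4.
Path Depot→Jct2→Port (+1); total 5.
Path Depot→Y3→Port (+1); total 6.
No residual Depot→Port path; max flow = 6.
Certifying cut of size 6: {Depot→HubB, Depot→HubC, Jct1→Port, Jct2→Port, Y2→Port, Y3→Port}.

6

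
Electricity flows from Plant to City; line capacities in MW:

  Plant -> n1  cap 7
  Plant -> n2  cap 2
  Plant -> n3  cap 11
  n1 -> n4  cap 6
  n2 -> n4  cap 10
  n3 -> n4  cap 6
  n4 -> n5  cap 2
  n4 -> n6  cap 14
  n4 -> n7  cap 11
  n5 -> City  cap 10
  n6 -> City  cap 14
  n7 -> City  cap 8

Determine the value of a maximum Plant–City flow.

14

Augment Plant→n1→n4→n5→City: bottleneck 2, flow now 2.
Augment Plant→n1→n4→n6→City: bottleneck 4, flow now 6.
Augment Plant→n2→n4→n6→City: bottleneck 2, flow now 8.
Augment Plant→n3→n4→n6→City: bottleneck 6, flow now 14.
No augmenting path remains; maximum flow = 14.
In the residual graph, reachable from Plant: {Plant, n1, n3}.
Min-cut edges: Plant→n2 (2), n1→n4 (6), n3→n4 (6); capacity 2 + 6 + 6 = 14.
This cut is saturated, so no flow can exceed 14.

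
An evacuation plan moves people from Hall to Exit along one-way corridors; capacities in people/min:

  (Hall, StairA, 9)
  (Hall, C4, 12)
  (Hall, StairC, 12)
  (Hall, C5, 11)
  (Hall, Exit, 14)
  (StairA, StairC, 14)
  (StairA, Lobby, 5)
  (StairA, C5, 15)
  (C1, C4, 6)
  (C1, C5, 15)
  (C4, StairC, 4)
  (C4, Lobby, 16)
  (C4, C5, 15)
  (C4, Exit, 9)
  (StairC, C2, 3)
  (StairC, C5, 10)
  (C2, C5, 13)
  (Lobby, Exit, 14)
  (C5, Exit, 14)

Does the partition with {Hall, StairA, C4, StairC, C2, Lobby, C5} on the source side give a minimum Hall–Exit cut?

No — its capacity is 51, but the minimum cut has capacity 45.

Given cut capacity: 14 + 9 + 14 + 14 = 51.
Augment Hall→Exit: bottleneck 14, flow now 14.
Augment Hall→C4→Exit: bottleneck 9, flow now 23.
Augment Hall→C5→Exit: bottleneck 11, flow now 34.
Augment Hall→StairA→Lobby→Exit: bottleneck 5, flow now 39.
Augment Hall→StairA→C5→Exit: bottleneck 3, flow now 42.
Augment Hall→C4→Lobby→Exit: bottleneck 3, flow now 45.
No augmenting path remains; maximum flow = 45.
In the residual graph, reachable from Hall: {Hall, StairA, StairC, C2, C5}.
Min-cut edges: Hall→C4 (12), Hall→Exit (14), StairA→Lobby (5), C5→Exit (14); capacity 12 + 14 + 5 + 14 = 45.
Cut capacity 51 exceeds the max flow 45, so it is not minimum.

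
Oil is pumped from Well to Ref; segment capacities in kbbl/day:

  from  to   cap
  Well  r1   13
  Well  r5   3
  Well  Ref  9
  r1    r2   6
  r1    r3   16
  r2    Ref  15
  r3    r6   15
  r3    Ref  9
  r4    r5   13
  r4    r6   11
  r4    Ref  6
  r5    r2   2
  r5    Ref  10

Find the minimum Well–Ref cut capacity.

Augment Well→Ref: bottleneck 9, flow now 9.
Augment Well→r5→Ref: bottleneck 3, flow now 12.
Augment Well→r1→r2→Ref: bottleneck 6, flow now 18.
Augment Well→r1→r3→Ref: bottleneck 7, flow now 25.
No augmenting path remains; maximum flow = 25.
By max-flow min-cut, the minimum cut capacity equals the max flow.
In the residual graph, reachable from Well: {Well}.
Min-cut edges: Well→r1 (13), Well→r5 (3), Well→Ref (9); capacity 13 + 3 + 9 = 25.

25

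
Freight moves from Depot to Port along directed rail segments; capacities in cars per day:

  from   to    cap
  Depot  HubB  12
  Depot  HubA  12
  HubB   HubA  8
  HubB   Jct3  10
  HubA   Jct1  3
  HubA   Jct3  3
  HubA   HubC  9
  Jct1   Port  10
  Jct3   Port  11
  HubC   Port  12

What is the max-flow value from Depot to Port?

Augment Depot→HubB→Jct3→Port: bottleneck 10, flow now 10.
Augment Depot→HubA→Jct1→Port: bottleneck 3, flow now 13.
Augment Depot→HubA→Jct3→Port: bottleneck 1, flow now 14.
Augment Depot→HubA→HubC→Port: bottleneck 8, flow now 22.
Augment Depot→HubB→HubA→HubC→Port: bottleneck 1, flow now 23.
No augmenting path remains; maximum flow = 23.
In the residual graph, reachable from Depot: {Depot, HubB, HubA, Jct3}.
Min-cut edges: HubA→Jct1 (3), HubA→HubC (9), Jct3→Port (11); capacity 3 + 9 + 11 = 23.
This cut is saturated, so no flow can exceed 23.

23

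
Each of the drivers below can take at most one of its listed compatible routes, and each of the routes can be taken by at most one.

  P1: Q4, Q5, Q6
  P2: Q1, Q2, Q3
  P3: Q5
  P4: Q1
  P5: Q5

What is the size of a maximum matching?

Unit-capacity flow: source→left, listed edges, right→sink; max matching = max flow.
Augmenting path P1→Q4 (+1); matched 1.
Augmenting path P2→Q1 (+1); matched 2.
Augmenting path P3→Q5 (+1); matched 3.
Augmenting path P4→Q1→P2→Q2 (+1); matched 4.
No augmenting path remains; maximum matching = 4.
König certificate: {P1, P2, P4, Q5} is a vertex cover of size 4 (every listed pair touches it), so no matching can be larger.

4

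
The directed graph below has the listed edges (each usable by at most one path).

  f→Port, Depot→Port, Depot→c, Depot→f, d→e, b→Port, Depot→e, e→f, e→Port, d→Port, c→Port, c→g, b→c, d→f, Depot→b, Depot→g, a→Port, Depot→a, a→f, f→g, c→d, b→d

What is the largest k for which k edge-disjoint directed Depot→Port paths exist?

6

Assign every edge capacity 1; by Menger, the answer equals the max flow.
Path Depot→Port (+1); total 1.
Path Depot→a→Port (+1); total 2.
Path Depot→b→Port (+1); total 3.
Path Depot→c→Port (+1); total 4.
Path Depot→e→Port (+1); total 5.
Path Depot→f→Port (+1); total 6.
No residual Depot→Port path; max flow = 6.
Certifying cut of size 6: {Depot→Port, Depot→a, Depot→b, Depot→c, Depot→e, Depot→f}.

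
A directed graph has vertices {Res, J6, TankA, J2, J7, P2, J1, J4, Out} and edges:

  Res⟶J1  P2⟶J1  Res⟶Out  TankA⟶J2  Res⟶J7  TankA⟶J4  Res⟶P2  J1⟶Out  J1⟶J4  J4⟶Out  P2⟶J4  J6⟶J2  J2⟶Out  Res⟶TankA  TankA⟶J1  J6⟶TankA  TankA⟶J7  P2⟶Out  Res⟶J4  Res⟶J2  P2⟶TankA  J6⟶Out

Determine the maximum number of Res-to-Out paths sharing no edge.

5

Assign every edge capacity 1; by Menger, the answer equals the max flow.
Path Res→Out (+1); total 1.
Path Res→J2→Out (+1); total 2.
Path Res→P2→Out (+1); total 3.
Path Res→J1→Out (+1); total 4.
Path Res→J4→Out (+1); total 5.
No residual Res→Out path; max flow = 5.
Certifying cut of size 5: {J1→Out, J2→Out, J4→Out, Res→Out, Res→P2}.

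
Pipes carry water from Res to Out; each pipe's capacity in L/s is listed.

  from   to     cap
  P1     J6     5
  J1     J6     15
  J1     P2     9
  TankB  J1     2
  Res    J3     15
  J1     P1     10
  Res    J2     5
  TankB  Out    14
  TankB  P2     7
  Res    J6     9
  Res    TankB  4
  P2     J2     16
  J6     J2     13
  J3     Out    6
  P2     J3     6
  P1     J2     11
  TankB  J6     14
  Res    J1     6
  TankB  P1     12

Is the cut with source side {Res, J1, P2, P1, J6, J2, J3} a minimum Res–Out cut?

Given cut capacity: 4 + 6 = 10.
Augment Res→TankB→Out: bottleneck 4, flow now 4.
Augment Res→J3→Out: bottleneck 6, flow now 10.
No augmenting path remains; maximum flow = 10.
Cut capacity 10 equals the max flow, so it is a minimum cut.

Yes — it is a minimum cut (capacity 10).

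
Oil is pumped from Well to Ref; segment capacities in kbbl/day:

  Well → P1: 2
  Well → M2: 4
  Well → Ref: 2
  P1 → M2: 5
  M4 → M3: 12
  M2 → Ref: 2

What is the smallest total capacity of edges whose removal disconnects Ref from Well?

4

Augment Well→Ref: bottleneck 2, flow now 2.
Augment Well→M2→Ref: bottleneck 2, flow now 4.
No augmenting path remains; maximum flow = 4.
By max-flow min-cut, the minimum cut capacity equals the max flow.
In the residual graph, reachable from Well: {Well, P1, M2}.
Min-cut edges: Well→Ref (2), M2→Ref (2); capacity 2 + 2 = 4.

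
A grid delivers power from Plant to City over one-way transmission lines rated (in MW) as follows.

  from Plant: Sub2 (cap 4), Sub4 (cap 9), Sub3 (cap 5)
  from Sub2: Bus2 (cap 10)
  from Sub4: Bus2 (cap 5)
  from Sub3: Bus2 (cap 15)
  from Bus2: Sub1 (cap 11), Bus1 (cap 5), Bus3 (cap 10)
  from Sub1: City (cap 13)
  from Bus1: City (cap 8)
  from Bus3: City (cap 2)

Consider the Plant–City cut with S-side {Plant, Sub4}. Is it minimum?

Yes — it is a minimum cut (capacity 14).

Given cut capacity: 4 + 5 + 5 = 14.
Augment Plant→Sub2→Bus2→Sub1→City: bottleneck 4, flow now 4.
Augment Plant→Sub4→Bus2→Sub1→City: bottleneck 5, flow now 9.
Augment Plant→Sub3→Bus2→Sub1→City: bottleneck 2, flow now 11.
Augment Plant→Sub3→Bus2→Bus1→City: bottleneck 3, flow now 14.
No augmenting path remains; maximum flow = 14.
Cut capacity 14 equals the max flow, so it is a minimum cut.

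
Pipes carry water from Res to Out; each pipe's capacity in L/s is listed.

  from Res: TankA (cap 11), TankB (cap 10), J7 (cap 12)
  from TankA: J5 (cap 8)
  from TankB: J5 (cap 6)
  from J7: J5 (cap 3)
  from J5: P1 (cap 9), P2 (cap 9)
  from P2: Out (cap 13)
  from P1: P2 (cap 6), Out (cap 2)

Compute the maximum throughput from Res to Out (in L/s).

Augment Res→TankA→J5→P2→Out: bottleneck 8, flow now 8.
Augment Res→TankB→J5→P2→Out: bottleneck 1, flow now 9.
Augment Res→TankB→J5→P1→Out: bottleneck 2, flow now 11.
Augment Res→TankB→J5→P1→P2→Out: bottleneck 3, flow now 14.
Augment Res→J7→J5→P1→P2→Out: bottleneck 1, flow now 15.
No augmenting path remains; maximum flow = 15.
In the residual graph, reachable from Res: {Res, TankA, TankB, J7, J5, P2, P1}.
Min-cut edges: P2→Out (13), P1→Out (2); capacity 13 + 2 = 15.
This cut is saturated, so no flow can exceed 15.

15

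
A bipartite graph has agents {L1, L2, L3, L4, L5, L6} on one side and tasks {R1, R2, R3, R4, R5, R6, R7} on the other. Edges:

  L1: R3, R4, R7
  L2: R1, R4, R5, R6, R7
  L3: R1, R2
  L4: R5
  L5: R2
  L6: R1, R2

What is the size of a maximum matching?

Unit-capacity flow: source→left, listed edges, right→sink; max matching = max flow.
Augmenting path L1→R3 (+1); matched 1.
Augmenting path L2→R1 (+1); matched 2.
Augmenting path L3→R2 (+1); matched 3.
Augmenting path L4→R5 (+1); matched 4.
Augmenting path L6→R1→L2→R4 (+1); matched 5.
No augmenting path remains; maximum matching = 5.
König certificate: {L1, L2, L4, R1, R2} is a vertex cover of size 5 (every listed pair touches it), so no matching can be larger.

5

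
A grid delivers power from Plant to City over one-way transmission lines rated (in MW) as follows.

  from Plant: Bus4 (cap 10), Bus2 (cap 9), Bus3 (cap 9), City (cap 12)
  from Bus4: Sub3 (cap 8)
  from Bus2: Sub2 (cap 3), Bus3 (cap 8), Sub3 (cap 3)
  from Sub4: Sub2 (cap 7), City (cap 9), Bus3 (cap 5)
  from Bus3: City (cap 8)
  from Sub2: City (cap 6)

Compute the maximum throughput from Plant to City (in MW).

Augment Plant→City: bottleneck 12, flow now 12.
Augment Plant→Bus3→City: bottleneck 8, flow now 20.
Augment Plant→Bus2→Sub2→City: bottleneck 3, flow now 23.
No augmenting path remains; maximum flow = 23.
In the residual graph, reachable from Plant: {Plant, Bus4, Bus2, Bus3, Sub3}.
Min-cut edges: Plant→City (12), Bus2→Sub2 (3), Bus3→City (8); capacity 12 + 3 + 8 = 23.
This cut is saturated, so no flow can exceed 23.

23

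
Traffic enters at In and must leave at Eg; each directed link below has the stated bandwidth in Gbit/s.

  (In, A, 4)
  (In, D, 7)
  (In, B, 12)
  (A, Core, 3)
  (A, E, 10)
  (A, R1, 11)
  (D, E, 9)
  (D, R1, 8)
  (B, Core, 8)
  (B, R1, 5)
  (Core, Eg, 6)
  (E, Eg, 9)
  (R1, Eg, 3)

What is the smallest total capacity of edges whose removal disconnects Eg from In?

18

Augment In→A→Core→Eg: bottleneck 3, flow now 3.
Augment In→A→E→Eg: bottleneck 1, flow now 4.
Augment In→D→E→Eg: bottleneck 7, flow now 11.
Augment In→B→Core→Eg: bottleneck 3, flow now 14.
Augment In→B→R1→Eg: bottleneck 3, flow now 17.
Augment In→B→Core→A→E→Eg: bottleneck 1, flow now 18. (uses reverse residual edge)
No augmenting path remains; maximum flow = 18.
By max-flow min-cut, the minimum cut capacity equals the max flow.
In the residual graph, reachable from In: {In, A, D, B, Core, E, R1}.
Min-cut edges: Core→Eg (6), E→Eg (9), R1→Eg (3); capacity 6 + 9 + 3 = 18.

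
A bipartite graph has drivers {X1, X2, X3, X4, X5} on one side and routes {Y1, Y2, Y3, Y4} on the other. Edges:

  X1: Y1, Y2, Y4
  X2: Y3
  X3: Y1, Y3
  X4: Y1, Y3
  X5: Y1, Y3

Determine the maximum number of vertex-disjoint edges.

Unit-capacity flow: source→left, listed edges, right→sink; max matching = max flow.
Augmenting path X1→Y1 (+1); matched 1.
Augmenting path X2→Y3 (+1); matched 2.
Augmenting path X3→Y1→X1→Y2 (+1); matched 3.
No augmenting path remains; maximum matching = 3.
König certificate: {X1, Y1, Y3} is a vertex cover of size 3 (every listed pair touches it), so no matching can be larger.

3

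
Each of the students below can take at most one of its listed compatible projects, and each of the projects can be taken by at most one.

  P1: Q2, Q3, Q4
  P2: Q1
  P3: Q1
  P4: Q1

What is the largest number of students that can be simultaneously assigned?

2

Unit-capacity flow: source→left, listed edges, right→sink; max matching = max flow.
Augmenting path P1→Q2 (+1); matched 1.
Augmenting path P2→Q1 (+1); matched 2.
No augmenting path remains; maximum matching = 2.
König certificate: {P1, Q1} is a vertex cover of size 2 (every listed pair touches it), so no matching can be larger.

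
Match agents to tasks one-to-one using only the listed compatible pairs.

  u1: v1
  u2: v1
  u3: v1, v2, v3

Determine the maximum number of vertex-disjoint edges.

Unit-capacity flow: source→left, listed edges, right→sink; max matching = max flow.
Augmenting path u1→v1 (+1); matched 1.
Augmenting path u3→v2 (+1); matched 2.
No augmenting path remains; maximum matching = 2.
König certificate: {u3, v1} is a vertex cover of size 2 (every listed pair touches it), so no matching can be larger.

2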